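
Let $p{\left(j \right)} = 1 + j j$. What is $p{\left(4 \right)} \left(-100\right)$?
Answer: $-1700$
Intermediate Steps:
$p{\left(j \right)} = 1 + j^{2}$
$p{\left(4 \right)} \left(-100\right) = \left(1 + 4^{2}\right) \left(-100\right) = \left(1 + 16\right) \left(-100\right) = 17 \left(-100\right) = -1700$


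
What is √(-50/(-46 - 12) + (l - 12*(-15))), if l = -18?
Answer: √136967/29 ≈ 12.762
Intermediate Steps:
√(-50/(-46 - 12) + (l - 12*(-15))) = √(-50/(-46 - 12) + (-18 - 12*(-15))) = √(-50/(-58) + (-18 + 180)) = √(-50*(-1/58) + 162) = √(25/29 + 162) = √(4723/29) = √136967/29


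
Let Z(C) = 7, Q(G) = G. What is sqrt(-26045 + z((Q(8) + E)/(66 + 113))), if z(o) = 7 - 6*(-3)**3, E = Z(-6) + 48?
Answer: 2*I*sqrt(6469) ≈ 160.86*I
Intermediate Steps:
E = 55 (E = 7 + 48 = 55)
z(o) = 169 (z(o) = 7 - 6*(-27) = 7 + 162 = 169)
sqrt(-26045 + z((Q(8) + E)/(66 + 113))) = sqrt(-26045 + 169) = sqrt(-25876) = 2*I*sqrt(6469)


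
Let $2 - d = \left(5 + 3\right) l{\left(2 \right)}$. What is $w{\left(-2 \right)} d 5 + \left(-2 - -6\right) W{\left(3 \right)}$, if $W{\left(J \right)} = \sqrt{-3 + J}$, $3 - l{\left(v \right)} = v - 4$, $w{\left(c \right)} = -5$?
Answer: $950$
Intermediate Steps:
$l{\left(v \right)} = 7 - v$ ($l{\left(v \right)} = 3 - \left(v - 4\right) = 3 - \left(-4 + v\right) = 7 - v$)
$d = -38$ ($d = 2 - \left(5 + 3\right) \left(7 - 2\right) = 2 - 8 \left(7 - 2\right) = 2 - 8 \cdot 5 = 2 - 40 = -38$)
$w{\left(-2 \right)} d 5 + \left(-2 - -6\right) W{\left(3 \right)} = \left(-5\right) \left(-38\right) 5 + \left(-2 - -6\right) \sqrt{-3 + 3} = 190 \cdot 5 + \left(-2 + 6\right) \sqrt{0} = 950 + 4 \cdot 0 = 950 + 0 = 950$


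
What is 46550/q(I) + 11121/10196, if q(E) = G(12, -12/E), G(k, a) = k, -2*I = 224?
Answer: 118689313/30588 ≈ 3880.3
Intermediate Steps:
I = -112 (I = -1/2*224 = -112)
q(E) = 12
46550/q(I) + 11121/10196 = 46550/12 + 11121/10196 = 46550*(1/12) + 11121*(1/10196) = 23275/6 + 11121/10196 = 118689313/30588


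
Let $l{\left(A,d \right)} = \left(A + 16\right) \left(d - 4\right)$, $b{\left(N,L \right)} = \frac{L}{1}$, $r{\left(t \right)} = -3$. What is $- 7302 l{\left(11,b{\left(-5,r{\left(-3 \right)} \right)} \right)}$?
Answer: $1380078$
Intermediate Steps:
$b{\left(N,L \right)} = L$ ($b{\left(N,L \right)} = L 1 = L$)
$l{\left(A,d \right)} = \left(-4 + d\right) \left(16 + A\right)$ ($l{\left(A,d \right)} = \left(16 + A\right) \left(-4 + d\right) = \left(-4 + d\right) \left(16 + A\right)$)
$- 7302 l{\left(11,b{\left(-5,r{\left(-3 \right)} \right)} \right)} = - 7302 \left(-64 - 44 + 16 \left(-3\right) + 11 \left(-3\right)\right) = - 7302 \left(-64 - 44 - 48 - 33\right) = \left(-7302\right) \left(-189\right) = 1380078$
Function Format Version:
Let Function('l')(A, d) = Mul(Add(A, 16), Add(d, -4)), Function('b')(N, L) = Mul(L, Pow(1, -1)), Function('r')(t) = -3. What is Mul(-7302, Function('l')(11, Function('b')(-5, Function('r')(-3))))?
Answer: 1380078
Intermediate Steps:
Function('b')(N, L) = L (Function('b')(N, L) = Mul(L, 1) = L)
Function('l')(A, d) = Mul(Add(-4, d), Add(16, A)) (Function('l')(A, d) = Mul(Add(16, A), Add(-4, d)) = Mul(Add(-4, d), Add(16, A)))
Mul(-7302, Function('l')(11, Function('b')(-5, Function('r')(-3)))) = Mul(-7302, Add(-64, Mul(-4, 11), Mul(16, -3), Mul(11, -3))) = Mul(-7302, Add(-64, -44, -48, -33)) = Mul(-7302, -189) = 1380078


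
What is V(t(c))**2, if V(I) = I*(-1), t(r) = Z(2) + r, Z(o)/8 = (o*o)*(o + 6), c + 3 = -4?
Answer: 62001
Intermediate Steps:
c = -7 (c = -3 - 4 = -7)
Z(o) = 8*o**2*(6 + o) (Z(o) = 8*((o*o)*(o + 6)) = 8*(o**2*(6 + o)) = 8*o**2*(6 + o))
t(r) = 256 + r (t(r) = 8*2**2*(6 + 2) + r = 8*4*8 + r = 256 + r)
V(I) = -I
V(t(c))**2 = (-(256 - 7))**2 = (-1*249)**2 = (-249)**2 = 62001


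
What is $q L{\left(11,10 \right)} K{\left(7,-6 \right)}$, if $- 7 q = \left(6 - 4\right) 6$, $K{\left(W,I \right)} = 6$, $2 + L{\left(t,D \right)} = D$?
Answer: $- \frac{576}{7} \approx -82.286$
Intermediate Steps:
$L{\left(t,D \right)} = -2 + D$
$q = - \frac{12}{7}$ ($q = - \frac{\left(6 - 4\right) 6}{7} = - \frac{2 \cdot 6}{7} = \left(- \frac{1}{7}\right) 12 = - \frac{12}{7} \approx -1.7143$)
$q L{\left(11,10 \right)} K{\left(7,-6 \right)} = - \frac{12 \left(-2 + 10\right)}{7} \cdot 6 = \left(- \frac{12}{7}\right) 8 \cdot 6 = \left(- \frac{96}{7}\right) 6 = - \frac{576}{7}$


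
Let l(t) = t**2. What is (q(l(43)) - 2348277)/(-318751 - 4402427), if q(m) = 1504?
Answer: 213343/429198 ≈ 0.49707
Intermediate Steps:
(q(l(43)) - 2348277)/(-318751 - 4402427) = (1504 - 2348277)/(-318751 - 4402427) = -2346773/(-4721178) = -2346773*(-1/4721178) = 213343/429198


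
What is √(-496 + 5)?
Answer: I*√491 ≈ 22.159*I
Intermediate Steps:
√(-496 + 5) = √(-491) = I*√491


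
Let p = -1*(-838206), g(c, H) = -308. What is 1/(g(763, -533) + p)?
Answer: 1/837898 ≈ 1.1935e-6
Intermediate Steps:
p = 838206
1/(g(763, -533) + p) = 1/(-308 + 838206) = 1/837898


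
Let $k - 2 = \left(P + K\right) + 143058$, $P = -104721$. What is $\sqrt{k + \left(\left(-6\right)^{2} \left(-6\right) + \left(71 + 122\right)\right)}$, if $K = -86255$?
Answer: $i \sqrt{47939} \approx 218.95 i$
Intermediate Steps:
$k = -47916$ ($k = 2 + \left(\left(-104721 - 86255\right) + 143058\right) = 2 + \left(-190976 + 143058\right) = 2 - 47918 = -47916$)
$\sqrt{k + \left(\left(-6\right)^{2} \left(-6\right) + \left(71 + 122\right)\right)} = \sqrt{-47916 + \left(\left(-6\right)^{2} \left(-6\right) + \left(71 + 122\right)\right)} = \sqrt{-47916 + \left(36 \left(-6\right) + 193\right)} = \sqrt{-47916 + \left(-216 + 193\right)} = \sqrt{-47916 - 23} = \sqrt{-47939} = i \sqrt{47939}$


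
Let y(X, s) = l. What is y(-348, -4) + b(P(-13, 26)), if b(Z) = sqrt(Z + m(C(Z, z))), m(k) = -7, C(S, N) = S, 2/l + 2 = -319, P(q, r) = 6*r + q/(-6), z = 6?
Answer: -2/321 + sqrt(5442)/6 ≈ 12.289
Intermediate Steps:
P(q, r) = 6*r - q/6 (P(q, r) = 6*r + q*(-1/6) = 6*r - q/6)
l = -2/321 (l = 2/(-2 - 319) = 2/(-321) = 2*(-1/321) = -2/321 ≈ -0.0062305)
y(X, s) = -2/321
b(Z) = sqrt(-7 + Z) (b(Z) = sqrt(Z - 7) = sqrt(-7 + Z))
y(-348, -4) + b(P(-13, 26)) = -2/321 + sqrt(-7 + (6*26 - 1/6*(-13))) = -2/321 + sqrt(-7 + (156 + 13/6)) = -2/321 + sqrt(-7 + 949/6) = -2/321 + sqrt(907/6) = -2/321 + sqrt(5442)/6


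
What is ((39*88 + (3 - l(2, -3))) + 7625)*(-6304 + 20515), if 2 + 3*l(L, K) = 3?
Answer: 157168923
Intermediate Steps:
l(L, K) = ⅓ (l(L, K) = -⅔ + (⅓)*3 = -⅔ + 1 = ⅓)
((39*88 + (3 - l(2, -3))) + 7625)*(-6304 + 20515) = ((39*88 + (3 - 1*⅓)) + 7625)*(-6304 + 20515) = ((3432 + (3 - ⅓)) + 7625)*14211 = ((3432 + 8/3) + 7625)*14211 = (10304/3 + 7625)*14211 = (33179/3)*14211 = 157168923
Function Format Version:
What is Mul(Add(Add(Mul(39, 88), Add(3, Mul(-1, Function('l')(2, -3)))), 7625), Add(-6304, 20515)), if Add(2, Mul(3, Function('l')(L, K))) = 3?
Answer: 157168923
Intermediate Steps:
Function('l')(L, K) = Rational(1, 3) (Function('l')(L, K) = Add(Rational(-2, 3), Mul(Rational(1, 3), 3)) = Add(Rational(-2, 3), 1) = Rational(1, 3))
Mul(Add(Add(Mul(39, 88), Add(3, Mul(-1, Function('l')(2, -3)))), 7625), Add(-6304, 20515)) = Mul(Add(Add(Mul(39, 88), Add(3, Mul(-1, Rational(1, 3)))), 7625), Add(-6304, 20515)) = Mul(Add(Add(3432, Add(3, Rational(-1, 3))), 7625), 14211) = Mul(Add(Add(3432, Rational(8, 3)), 7625), 14211) = Mul(Add(Rational(10304, 3), 7625), 14211) = Mul(Rational(33179, 3), 14211) = 157168923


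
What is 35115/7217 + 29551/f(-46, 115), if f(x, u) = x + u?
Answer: 215692502/497973 ≈ 433.14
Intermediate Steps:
f(x, u) = u + x
35115/7217 + 29551/f(-46, 115) = 35115/7217 + 29551/(115 - 46) = 35115*(1/7217) + 29551/69 = 35115/7217 + 29551*(1/69) = 35115/7217 + 29551/69 = 215692502/497973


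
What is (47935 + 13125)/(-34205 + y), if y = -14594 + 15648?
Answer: -61060/33151 ≈ -1.8419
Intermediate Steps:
y = 1054
(47935 + 13125)/(-34205 + y) = (47935 + 13125)/(-34205 + 1054) = 61060/(-33151) = 61060*(-1/33151) = -61060/33151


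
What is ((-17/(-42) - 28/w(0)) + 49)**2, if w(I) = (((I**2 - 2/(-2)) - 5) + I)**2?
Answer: 16024009/7056 ≈ 2271.0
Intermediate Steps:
w(I) = (-4 + I + I**2)**2 (w(I) = (((I**2 - 2*(-1/2)) - 5) + I)**2 = (((I**2 + 1) - 5) + I)**2 = (((1 + I**2) - 5) + I)**2 = ((-4 + I**2) + I)**2 = (-4 + I + I**2)**2)
((-17/(-42) - 28/w(0)) + 49)**2 = ((-17/(-42) - 28/(-4 + 0 + 0**2)**2) + 49)**2 = ((-17*(-1/42) - 28/(-4 + 0 + 0)**2) + 49)**2 = ((17/42 - 28/((-4)**2)) + 49)**2 = ((17/42 - 28/16) + 49)**2 = ((17/42 - 28*1/16) + 49)**2 = ((17/42 - 7/4) + 49)**2 = (-113/84 + 49)**2 = (4003/84)**2 = 16024009/7056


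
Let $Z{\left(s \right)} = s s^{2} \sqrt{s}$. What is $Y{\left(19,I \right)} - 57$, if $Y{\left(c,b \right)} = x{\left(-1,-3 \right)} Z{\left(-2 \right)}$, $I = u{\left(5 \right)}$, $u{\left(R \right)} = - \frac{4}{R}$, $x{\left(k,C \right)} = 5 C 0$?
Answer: $-57$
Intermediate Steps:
$x{\left(k,C \right)} = 0$
$I = - \frac{4}{5} \approx -0.8$
$Z{\left(s \right)} = s^{\frac{7}{2}}$ ($Z{\left(s \right)} = s^{3} \sqrt{s} = s^{\frac{7}{2}}$)
$Y{\left(c,b \right)} = 0$ ($Y{\left(c,b \right)} = 0 \left(-2\right)^{\frac{7}{2}} = 0 \left(- 8 i \sqrt{2}\right) = 0$)
$Y{\left(19,I \right)} - 57 = 0 - 57 = -57$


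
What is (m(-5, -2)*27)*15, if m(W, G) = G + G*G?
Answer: 810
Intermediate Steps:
m(W, G) = G + G²
(m(-5, -2)*27)*15 = (-2*(1 - 2)*27)*15 = (-2*(-1)*27)*15 = (2*27)*15 = 54*15 = 810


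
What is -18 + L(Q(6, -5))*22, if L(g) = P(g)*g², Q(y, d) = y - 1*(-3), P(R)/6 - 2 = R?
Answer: 117594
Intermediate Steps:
P(R) = 12 + 6*R
Q(y, d) = 3 + y (Q(y, d) = y + 3 = 3 + y)
L(g) = g²*(12 + 6*g) (L(g) = (12 + 6*g)*g² = g²*(12 + 6*g))
-18 + L(Q(6, -5))*22 = -18 + (6*(3 + 6)²*(2 + (3 + 6)))*22 = -18 + (6*9²*(2 + 9))*22 = -18 + (6*81*11)*22 = -18 + 5346*22 = -18 + 117612 = 117594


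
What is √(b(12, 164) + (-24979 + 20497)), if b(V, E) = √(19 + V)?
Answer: √(-4482 + √31) ≈ 66.906*I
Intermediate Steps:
√(b(12, 164) + (-24979 + 20497)) = √(√(19 + 12) + (-24979 + 20497)) = √(√31 - 4482) = √(-4482 + √31)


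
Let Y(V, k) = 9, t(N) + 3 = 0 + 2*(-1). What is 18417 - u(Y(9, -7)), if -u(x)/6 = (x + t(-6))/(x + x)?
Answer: 55255/3 ≈ 18418.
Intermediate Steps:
t(N) = -5 (t(N) = -3 + (0 + 2*(-1)) = -3 + (0 - 2) = -3 - 2 = -5)
u(x) = -3*(-5 + x)/x (u(x) = -6*(x - 5)/(x + x) = -6*(-5 + x)/(2*x) = -6*(-5 + x)*1/(2*x) = -3*(-5 + x)/x)
18417 - u(Y(9, -7)) = 18417 - (-3 + 15/9) = 18417 - (-3 + 15*(⅑)) = 18417 - (-3 + 5/3) = 18417 - 1*(-4/3) = 18417 + 4/3 = 55255/3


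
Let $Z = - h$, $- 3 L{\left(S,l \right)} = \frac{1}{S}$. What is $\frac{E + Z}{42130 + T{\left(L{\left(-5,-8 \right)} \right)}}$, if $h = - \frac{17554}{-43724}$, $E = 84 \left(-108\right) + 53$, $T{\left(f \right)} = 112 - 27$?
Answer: $- \frac{39436431}{184580866} \approx -0.21365$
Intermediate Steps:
$L{\left(S,l \right)} = - \frac{1}{3 S}$
$T{\left(f \right)} = 85$
$E = -9019$ ($E = -9072 + 53 = -9019$)
$h = \frac{8777}{21862}$ ($h = \left(-17554\right) \left(- \frac{1}{43724}\right) = \frac{8777}{21862} \approx 0.40147$)
$Z = - \frac{8777}{21862}$ ($Z = \left(-1\right) \frac{8777}{21862} = - \frac{8777}{21862} \approx -0.40147$)
$\frac{E + Z}{42130 + T{\left(L{\left(-5,-8 \right)} \right)}} = \frac{-9019 - \frac{8777}{21862}}{42130 + 85} = - \frac{197182155}{21862 \cdot 42215} = \left(- \frac{197182155}{21862}\right) \frac{1}{42215} = - \frac{39436431}{184580866}$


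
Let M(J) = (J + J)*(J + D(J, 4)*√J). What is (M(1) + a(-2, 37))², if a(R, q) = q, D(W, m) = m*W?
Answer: 2209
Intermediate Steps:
D(W, m) = W*m
M(J) = 2*J*(J + 4*J^(3/2)) (M(J) = (J + J)*(J + (J*4)*√J) = (2*J)*(J + (4*J)*√J) = (2*J)*(J + 4*J^(3/2)) = 2*J*(J + 4*J^(3/2)))
(M(1) + a(-2, 37))² = ((2*1² + 8*1^(5/2)) + 37)² = ((2*1 + 8*1) + 37)² = ((2 + 8) + 37)² = (10 + 37)² = 47² = 2209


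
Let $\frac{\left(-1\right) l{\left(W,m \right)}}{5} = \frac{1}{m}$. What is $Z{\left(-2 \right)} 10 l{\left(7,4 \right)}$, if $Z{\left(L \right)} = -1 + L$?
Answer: $\frac{75}{2} \approx 37.5$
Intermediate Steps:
$l{\left(W,m \right)} = - \frac{5}{m}$
$Z{\left(-2 \right)} 10 l{\left(7,4 \right)} = \left(-1 - 2\right) 10 \left(- \frac{5}{4}\right) = \left(-3\right) 10 \left(\left(-5\right) \frac{1}{4}\right) = \left(-30\right) \left(- \frac{5}{4}\right) = \frac{75}{2}$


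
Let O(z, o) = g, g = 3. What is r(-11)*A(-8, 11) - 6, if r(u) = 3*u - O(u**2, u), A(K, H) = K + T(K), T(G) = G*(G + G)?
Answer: -4326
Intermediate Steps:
O(z, o) = 3
T(G) = 2*G**2 (T(G) = G*(2*G) = 2*G**2)
A(K, H) = K + 2*K**2
r(u) = -3 + 3*u (r(u) = 3*u - 1*3 = 3*u - 3 = -3 + 3*u)
r(-11)*A(-8, 11) - 6 = (-3 + 3*(-11))*(-8*(1 + 2*(-8))) - 6 = (-3 - 33)*(-8*(1 - 16)) - 6 = -(-288)*(-15) - 6 = -36*120 - 6 = -4320 - 6 = -4326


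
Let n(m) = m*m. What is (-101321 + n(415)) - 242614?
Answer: -171710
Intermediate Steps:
n(m) = m²
(-101321 + n(415)) - 242614 = (-101321 + 415²) - 242614 = (-101321 + 172225) - 242614 = 70904 - 242614 = -171710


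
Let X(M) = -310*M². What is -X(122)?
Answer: 4614040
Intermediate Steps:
-X(122) = -(-310)*122² = -(-310)*14884 = -1*(-4614040) = 4614040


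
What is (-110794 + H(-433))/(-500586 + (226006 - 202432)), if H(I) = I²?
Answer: -25565/159004 ≈ -0.16078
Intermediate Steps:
(-110794 + H(-433))/(-500586 + (226006 - 202432)) = (-110794 + (-433)²)/(-500586 + (226006 - 202432)) = (-110794 + 187489)/(-500586 + 23574) = 76695/(-477012) = 76695*(-1/477012) = -25565/159004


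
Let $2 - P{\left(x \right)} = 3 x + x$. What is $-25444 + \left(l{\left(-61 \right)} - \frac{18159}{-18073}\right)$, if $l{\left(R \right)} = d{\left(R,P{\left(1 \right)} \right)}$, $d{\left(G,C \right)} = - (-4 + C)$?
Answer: $- \frac{459722815}{18073} \approx -25437.0$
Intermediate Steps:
$P{\left(x \right)} = 2 - 4 x$ ($P{\left(x \right)} = 2 - \left(3 x + x\right) = 2 - 4 x$)
$d{\left(G,C \right)} = 4 - C$
$l{\left(R \right)} = 6$ ($l{\left(R \right)} = 4 - \left(2 - 4\right) = 4 - -2 = 4 + 2 = 6$)
$-25444 + \left(l{\left(-61 \right)} - \frac{18159}{-18073}\right) = -25444 + \left(6 - \frac{18159}{-18073}\right) = -25444 + \left(6 - - \frac{18159}{18073}\right) = -25444 + \left(6 + \frac{18159}{18073}\right) = -25444 + \frac{126597}{18073} = - \frac{459722815}{18073}$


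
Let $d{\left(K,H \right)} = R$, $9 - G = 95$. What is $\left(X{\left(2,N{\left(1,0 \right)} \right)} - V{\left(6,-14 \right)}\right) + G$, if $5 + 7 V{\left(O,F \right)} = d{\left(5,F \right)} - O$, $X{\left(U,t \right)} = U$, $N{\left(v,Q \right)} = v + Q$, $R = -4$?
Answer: $- \frac{573}{7} \approx -81.857$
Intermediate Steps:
$G = -86$ ($G = 9 - 95 = -86$)
$d{\left(K,H \right)} = -4$
$N{\left(v,Q \right)} = Q + v$
$V{\left(O,F \right)} = - \frac{9}{7} - \frac{O}{7}$ ($V{\left(O,F \right)} = - \frac{5}{7} + \frac{-4 - O}{7} = - \frac{5}{7} - \left(\frac{4}{7} + \frac{O}{7}\right) = - \frac{9}{7} - \frac{O}{7}$)
$\left(X{\left(2,N{\left(1,0 \right)} \right)} - V{\left(6,-14 \right)}\right) + G = \left(2 - \left(- \frac{9}{7} - \frac{6}{7}\right)\right) - 86 = \left(2 - - \frac{15}{7}\right) - 86 = \left(2 + \frac{15}{7}\right) - 86 = \frac{29}{7} - 86 = - \frac{573}{7}$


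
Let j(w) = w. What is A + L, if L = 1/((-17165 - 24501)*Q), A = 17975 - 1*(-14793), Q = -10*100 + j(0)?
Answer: 1365311488001/41666000 ≈ 32768.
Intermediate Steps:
Q = -1000 (Q = -10*100 + 0 = -1000 + 0 = -1000)
A = 32768 (A = 17975 + 14793 = 32768)
L = 1/41666000 (L = 1/(-17165 - 24501*(-1000)) = -1/1000/(-41666) = -1/41666*(-1/1000) = 1/41666000 ≈ 2.4000e-8)
A + L = 32768 + 1/41666000 = 1365311488001/41666000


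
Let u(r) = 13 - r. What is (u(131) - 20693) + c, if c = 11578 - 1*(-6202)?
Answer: -3031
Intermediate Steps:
c = 17780 (c = 11578 + 6202 = 17780)
(u(131) - 20693) + c = ((13 - 1*131) - 20693) + 17780 = ((13 - 131) - 20693) + 17780 = (-118 - 20693) + 17780 = -20811 + 17780 = -3031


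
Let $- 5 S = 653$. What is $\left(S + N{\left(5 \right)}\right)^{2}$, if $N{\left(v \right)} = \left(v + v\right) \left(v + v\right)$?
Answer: $\frac{23409}{25} \approx 936.36$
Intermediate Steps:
$S = - \frac{653}{5}$ ($S = \left(- \frac{1}{5}\right) 653 = - \frac{653}{5} \approx -130.6$)
$N{\left(v \right)} = 4 v^{2}$ ($N{\left(v \right)} = 2 v 2 v = 4 v^{2}$)
$\left(S + N{\left(5 \right)}\right)^{2} = \left(- \frac{653}{5} + 4 \cdot 5^{2}\right)^{2} = \left(- \frac{653}{5} + 4 \cdot 25\right)^{2} = \left(- \frac{653}{5} + 100\right)^{2} = \left(- \frac{153}{5}\right)^{2} = \frac{23409}{25}$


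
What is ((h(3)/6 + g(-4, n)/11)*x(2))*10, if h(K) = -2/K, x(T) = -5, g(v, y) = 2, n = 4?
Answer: -350/99 ≈ -3.5354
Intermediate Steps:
((h(3)/6 + g(-4, n)/11)*x(2))*10 = ((-2/3/6 + 2/11)*(-5))*10 = ((-2*1/3*(1/6) + 2*(1/11))*(-5))*10 = ((-2/3*1/6 + 2/11)*(-5))*10 = ((-1/9 + 2/11)*(-5))*10 = ((7/99)*(-5))*10 = -35/99*10 = -350/99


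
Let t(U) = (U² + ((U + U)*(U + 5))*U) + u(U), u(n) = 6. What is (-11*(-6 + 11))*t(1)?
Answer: -1045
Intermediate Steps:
t(U) = 6 + U² + 2*U²*(5 + U) (t(U) = (U² + ((U + U)*(U + 5))*U) + 6 = (U² + ((2*U)*(5 + U))*U) + 6 = (U² + (2*U*(5 + U))*U) + 6 = (U² + 2*U²*(5 + U)) + 6 = 6 + U² + 2*U²*(5 + U))
(-11*(-6 + 11))*t(1) = (-11*(-6 + 11))*(6 + 2*1³ + 11*1²) = (-11*5)*(6 + 2*1 + 11*1) = -55*(6 + 2 + 11) = -55*19 = -1045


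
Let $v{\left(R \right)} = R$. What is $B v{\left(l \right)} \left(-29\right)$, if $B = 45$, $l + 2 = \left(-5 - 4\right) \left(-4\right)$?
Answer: $-44370$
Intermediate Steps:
$l = 34$ ($l = -2 + \left(-5 - 4\right) \left(-4\right) = -2 - -36 = -2 + 36 = 34$)
$B v{\left(l \right)} \left(-29\right) = 45 \cdot 34 \left(-29\right) = 1530 \left(-29\right) = -44370$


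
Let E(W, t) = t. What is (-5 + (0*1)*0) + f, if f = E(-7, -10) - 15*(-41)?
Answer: 600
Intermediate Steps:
f = 605 (f = -10 - 15*(-41) = -10 + 615 = 605)
(-5 + (0*1)*0) + f = (-5 + (0*1)*0) + 605 = (-5 + 0*0) + 605 = (-5 + 0) + 605 = -5 + 605 = 600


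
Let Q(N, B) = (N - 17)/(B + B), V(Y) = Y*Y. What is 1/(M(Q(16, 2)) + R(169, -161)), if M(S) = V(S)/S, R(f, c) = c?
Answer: -4/645 ≈ -0.0062016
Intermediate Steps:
V(Y) = Y**2
Q(N, B) = (-17 + N)/(2*B) (Q(N, B) = (-17 + N)/((2*B)) = (-17 + N)*(1/(2*B)) = (-17 + N)/(2*B))
M(S) = S (M(S) = S**2/S = S)
1/(M(Q(16, 2)) + R(169, -161)) = 1/((1/2)*(-17 + 16)/2 - 161) = 1/((1/2)*(1/2)*(-1) - 161) = 1/(-1/4 - 161) = 1/(-645/4) = -4/645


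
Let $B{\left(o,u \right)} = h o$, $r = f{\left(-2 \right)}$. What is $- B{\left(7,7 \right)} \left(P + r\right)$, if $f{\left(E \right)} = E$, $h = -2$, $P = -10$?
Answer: $-168$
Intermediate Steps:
$r = -2$
$B{\left(o,u \right)} = - 2 o$
$- B{\left(7,7 \right)} \left(P + r\right) = - \left(-2\right) 7 \left(-10 - 2\right) = - \left(-14\right) \left(-12\right) = \left(-1\right) 168 = -168$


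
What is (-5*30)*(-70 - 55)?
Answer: 18750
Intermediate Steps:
(-5*30)*(-70 - 55) = -150*(-125) = 18750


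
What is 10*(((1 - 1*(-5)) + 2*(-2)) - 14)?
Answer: -120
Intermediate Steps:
10*(((1 - 1*(-5)) + 2*(-2)) - 14) = 10*(((1 + 5) - 4) - 14) = 10*((6 - 4) - 14) = 10*(2 - 14) = 10*(-12) = -120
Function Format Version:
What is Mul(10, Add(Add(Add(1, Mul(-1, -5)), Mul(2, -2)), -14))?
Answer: -120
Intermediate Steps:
Mul(10, Add(Add(Add(1, Mul(-1, -5)), Mul(2, -2)), -14)) = Mul(10, Add(Add(Add(1, 5), -4), -14)) = Mul(10, Add(Add(6, -4), -14)) = Mul(10, Add(2, -14)) = Mul(10, -12) = -120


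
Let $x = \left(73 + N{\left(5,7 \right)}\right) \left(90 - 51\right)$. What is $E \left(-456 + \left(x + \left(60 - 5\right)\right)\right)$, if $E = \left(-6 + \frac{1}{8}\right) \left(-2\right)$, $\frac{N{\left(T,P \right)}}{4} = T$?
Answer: $\frac{75811}{2} \approx 37906.0$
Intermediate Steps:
$N{\left(T,P \right)} = 4 T$
$x = 3627$ ($x = \left(73 + 4 \cdot 5\right) \left(90 - 51\right) = \left(73 + 20\right) 39 = 93 \cdot 39 = 3627$)
$E = \frac{47}{4}$ ($E = \left(-6 + \frac{1}{8}\right) \left(-2\right) = \left(- \frac{47}{8}\right) \left(-2\right) = \frac{47}{4} \approx 11.75$)
$E \left(-456 + \left(x + \left(60 - 5\right)\right)\right) = \frac{47 \left(-456 + \left(3627 + \left(60 - 5\right)\right)\right)}{4} = \frac{47 \left(-456 + \left(3627 + 55\right)\right)}{4} = \frac{47 \left(-456 + 3682\right)}{4} = \frac{47}{4} \cdot 3226 = \frac{75811}{2}$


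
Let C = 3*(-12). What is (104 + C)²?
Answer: 4624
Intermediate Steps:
C = -36
(104 + C)² = (104 - 36)² = 68² = 4624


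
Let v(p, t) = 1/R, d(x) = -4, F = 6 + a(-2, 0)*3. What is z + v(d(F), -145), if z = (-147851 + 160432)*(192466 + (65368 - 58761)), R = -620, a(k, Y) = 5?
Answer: 1552813196059/620 ≈ 2.5045e+9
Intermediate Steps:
F = 21 (F = 6 + 5*3 = 6 + 15 = 21)
v(p, t) = -1/620 (v(p, t) = 1/(-620) = -1/620)
z = 2504537413 (z = 12581*(192466 + 6607) = 12581*199073 = 2504537413)
z + v(d(F), -145) = 2504537413 - 1/620 = 1552813196059/620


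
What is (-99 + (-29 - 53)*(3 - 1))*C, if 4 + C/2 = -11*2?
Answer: 13676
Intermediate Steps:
C = -52 (C = -8 + 2*(-11*2) = -8 + 2*(-22) = -8 - 44 = -52)
(-99 + (-29 - 53)*(3 - 1))*C = (-99 + (-29 - 53)*(3 - 1))*(-52) = (-99 - 82*2)*(-52) = (-99 - 164)*(-52) = -263*(-52) = 13676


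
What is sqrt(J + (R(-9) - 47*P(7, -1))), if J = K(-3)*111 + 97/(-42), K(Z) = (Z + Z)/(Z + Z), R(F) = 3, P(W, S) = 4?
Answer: I*sqrt(134610)/42 ≈ 8.7355*I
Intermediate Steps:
K(Z) = 1 (K(Z) = (2*Z)/((2*Z)) = (2*Z)*(1/(2*Z)) = 1)
J = 4565/42 (J = 1*111 + 97/(-42) = 111 + 97*(-1/42) = 111 - 97/42 = 4565/42 ≈ 108.69)
sqrt(J + (R(-9) - 47*P(7, -1))) = sqrt(4565/42 + (3 - 47*4)) = sqrt(4565/42 + (3 - 188)) = sqrt(4565/42 - 185) = sqrt(-3205/42) = I*sqrt(134610)/42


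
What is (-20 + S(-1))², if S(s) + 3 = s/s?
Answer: 484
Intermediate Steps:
S(s) = -2 (S(s) = -3 + s/s = -3 + 1 = -2)
(-20 + S(-1))² = (-20 - 2)² = (-22)² = 484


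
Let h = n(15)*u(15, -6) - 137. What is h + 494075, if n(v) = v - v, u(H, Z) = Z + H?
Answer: 493938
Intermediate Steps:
u(H, Z) = H + Z
n(v) = 0
h = -137 (h = 0*(15 - 6) - 137 = 0*9 - 137 = 0 - 137 = -137)
h + 494075 = -137 + 494075 = 493938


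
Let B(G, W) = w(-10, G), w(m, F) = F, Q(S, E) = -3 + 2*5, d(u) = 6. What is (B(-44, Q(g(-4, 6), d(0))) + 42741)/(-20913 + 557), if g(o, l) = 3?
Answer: -42697/20356 ≈ -2.0975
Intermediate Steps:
Q(S, E) = 7 (Q(S, E) = -3 + 10 = 7)
B(G, W) = G
(B(-44, Q(g(-4, 6), d(0))) + 42741)/(-20913 + 557) = (-44 + 42741)/(-20913 + 557) = 42697/(-20356) = 42697*(-1/20356) = -42697/20356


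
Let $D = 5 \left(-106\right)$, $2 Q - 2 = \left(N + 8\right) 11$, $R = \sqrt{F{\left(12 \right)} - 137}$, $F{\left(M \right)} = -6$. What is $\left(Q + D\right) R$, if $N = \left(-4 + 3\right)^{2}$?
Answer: $- \frac{959 i \sqrt{143}}{2} \approx - 5734.0 i$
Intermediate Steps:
$N = 1$ ($N = \left(-1\right)^{2} = 1$)
$R = i \sqrt{143}$ ($R = \sqrt{-6 - 137} = \sqrt{-143} = i \sqrt{143} \approx 11.958 i$)
$Q = \frac{101}{2}$ ($Q = 1 + \frac{\left(1 + 8\right) 11}{2} = 1 + \frac{9 \cdot 11}{2} = 1 + \frac{1}{2} \cdot 99 = 1 + \frac{99}{2} = \frac{101}{2} \approx 50.5$)
$D = -530$
$\left(Q + D\right) R = \left(\frac{101}{2} - 530\right) i \sqrt{143} = - \frac{959 i \sqrt{143}}{2}$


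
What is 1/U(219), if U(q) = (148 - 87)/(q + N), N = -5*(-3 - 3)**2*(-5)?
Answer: 1119/61 ≈ 18.344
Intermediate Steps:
N = 900 (N = -5*(-6)**2*(-5) = -5*36*(-5) = -180*(-5) = 900)
U(q) = 61/(900 + q) (U(q) = (148 - 87)/(q + 900) = 61/(900 + q))
1/U(219) = 1/(61/(900 + 219)) = 1/(61/1119) = 1119/61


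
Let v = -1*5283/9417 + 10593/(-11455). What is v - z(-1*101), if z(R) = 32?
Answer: -1204055522/35957245 ≈ -33.486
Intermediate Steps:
v = -53423682/35957245 (v = -5283*1/9417 + 10593*(-1/11455) = -1761/3139 - 10593/11455 = -53423682/35957245 ≈ -1.4858)
v - z(-1*101) = -53423682/35957245 - 1*32 = -53423682/35957245 - 32 = -1204055522/35957245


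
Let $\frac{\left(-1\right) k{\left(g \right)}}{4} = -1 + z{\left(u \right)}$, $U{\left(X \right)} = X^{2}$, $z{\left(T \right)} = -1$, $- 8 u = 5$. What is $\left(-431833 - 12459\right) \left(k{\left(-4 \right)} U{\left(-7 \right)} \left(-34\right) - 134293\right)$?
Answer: $65586829332$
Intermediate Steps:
$u = - \frac{5}{8}$ ($u = \left(- \frac{1}{8}\right) 5 = - \frac{5}{8} \approx -0.625$)
$k{\left(g \right)} = 8$ ($k{\left(g \right)} = - 4 \left(-1 - 1\right) = \left(-4\right) \left(-2\right) = 8$)
$\left(-431833 - 12459\right) \left(k{\left(-4 \right)} U{\left(-7 \right)} \left(-34\right) - 134293\right) = \left(-431833 - 12459\right) \left(8 \left(-7\right)^{2} \left(-34\right) - 134293\right) = - 444292 \left(8 \cdot 49 \left(-34\right) - 134293\right) = - 444292 \left(392 \left(-34\right) - 134293\right) = - 444292 \left(-13328 - 134293\right) = \left(-444292\right) \left(-147621\right) = 65586829332$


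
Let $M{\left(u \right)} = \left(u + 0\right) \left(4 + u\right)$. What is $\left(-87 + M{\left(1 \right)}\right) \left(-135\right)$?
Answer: $11070$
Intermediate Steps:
$M{\left(u \right)} = u \left(4 + u\right)$
$\left(-87 + M{\left(1 \right)}\right) \left(-135\right) = \left(-87 + 1 \left(4 + 1\right)\right) \left(-135\right) = \left(-87 + 1 \cdot 5\right) \left(-135\right) = \left(-87 + 5\right) \left(-135\right) = \left(-82\right) \left(-135\right) = 11070$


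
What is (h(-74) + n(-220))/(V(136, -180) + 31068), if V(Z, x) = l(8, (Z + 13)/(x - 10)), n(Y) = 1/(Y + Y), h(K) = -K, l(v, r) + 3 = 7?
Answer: 32559/13671680 ≈ 0.0023815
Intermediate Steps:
l(v, r) = 4 (l(v, r) = -3 + 7 = 4)
n(Y) = 1/(2*Y)
V(Z, x) = 4
(h(-74) + n(-220))/(V(136, -180) + 31068) = (-1*(-74) + (1/2)/(-220))/(4 + 31068) = (74 + (1/2)*(-1/220))/31072 = (74 - 1/440)*(1/31072) = (32559/440)*(1/31072) = 32559/13671680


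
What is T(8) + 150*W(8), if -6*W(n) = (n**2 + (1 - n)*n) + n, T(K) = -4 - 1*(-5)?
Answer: -399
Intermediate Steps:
T(K) = 1 (T(K) = -4 + 5 = 1)
W(n) = -n/6 - n**2/6 - n*(1 - n)/6 (W(n) = -((n**2 + (1 - n)*n) + n)/6 = -((n**2 + n*(1 - n)) + n)/6 = -(n + n**2 + n*(1 - n))/6 = -n/6 - n**2/6 - n*(1 - n)/6)
T(8) + 150*W(8) = 1 + 150*(-1/3*8) = 1 + 150*(-8/3) = 1 - 400 = -399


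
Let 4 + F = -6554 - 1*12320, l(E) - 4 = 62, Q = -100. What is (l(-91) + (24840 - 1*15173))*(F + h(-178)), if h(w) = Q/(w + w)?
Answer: -16352578761/89 ≈ -1.8374e+8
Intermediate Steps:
h(w) = -50/w (h(w) = -100/(w + w) = -100*1/(2*w) = -50/w)
l(E) = 66 (l(E) = 4 + 62 = 66)
F = -18878 (F = -4 + (-6554 - 1*12320) = -4 + (-6554 - 12320) = -4 - 18874 = -18878)
(l(-91) + (24840 - 1*15173))*(F + h(-178)) = (66 + (24840 - 1*15173))*(-18878 - 50/(-178)) = (66 + (24840 - 15173))*(-18878 - 50*(-1/178)) = (66 + 9667)*(-18878 + 25/89) = 9733*(-1680117/89) = -16352578761/89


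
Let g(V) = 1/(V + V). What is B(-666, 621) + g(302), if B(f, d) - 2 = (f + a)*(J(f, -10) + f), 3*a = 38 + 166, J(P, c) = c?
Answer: 244167001/604 ≈ 4.0425e+5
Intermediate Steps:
a = 68 (a = (38 + 166)/3 = (1/3)*204 = 68)
B(f, d) = 2 + (-10 + f)*(68 + f) (B(f, d) = 2 + (f + 68)*(-10 + f) = 2 + (68 + f)*(-10 + f) = 2 + (-10 + f)*(68 + f))
g(V) = 1/(2*V)
B(-666, 621) + g(302) = (-678 + (-666)**2 + 58*(-666)) + (1/2)/302 = (-678 + 443556 - 38628) + (1/2)*(1/302) = 404250 + 1/604 = 244167001/604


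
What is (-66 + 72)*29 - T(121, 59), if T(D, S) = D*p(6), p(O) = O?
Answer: -552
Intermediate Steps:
T(D, S) = 6*D (T(D, S) = D*6 = 6*D)
(-66 + 72)*29 - T(121, 59) = (-66 + 72)*29 - 6*121 = 6*29 - 1*726 = 174 - 726 = -552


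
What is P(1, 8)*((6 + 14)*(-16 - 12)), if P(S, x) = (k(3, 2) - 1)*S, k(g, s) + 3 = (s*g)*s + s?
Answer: -5600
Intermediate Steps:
k(g, s) = -3 + s + g*s² (k(g, s) = -3 + ((s*g)*s + s) = -3 + ((g*s)*s + s) = -3 + (g*s² + s) = -3 + (s + g*s²) = -3 + s + g*s²)
P(S, x) = 10*S (P(S, x) = ((-3 + 2 + 3*2²) - 1)*S = ((-3 + 2 + 3*4) - 1)*S = ((-3 + 2 + 12) - 1)*S = (11 - 1)*S = 10*S)
P(1, 8)*((6 + 14)*(-16 - 12)) = (10*1)*((6 + 14)*(-16 - 12)) = 10*(20*(-28)) = 10*(-560) = -5600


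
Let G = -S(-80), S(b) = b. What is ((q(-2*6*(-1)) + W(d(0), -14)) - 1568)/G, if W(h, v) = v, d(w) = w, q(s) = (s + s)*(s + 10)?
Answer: -527/40 ≈ -13.175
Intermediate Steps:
q(s) = 2*s*(10 + s) (q(s) = (2*s)*(10 + s) = 2*s*(10 + s))
G = 80 (G = -1*(-80) = 80)
((q(-2*6*(-1)) + W(d(0), -14)) - 1568)/G = ((2*(-2*6*(-1))*(10 - 2*6*(-1)) - 14) - 1568)/80 = ((2*(-12*(-1))*(10 - 12*(-1)) - 14) - 1568)*(1/80) = ((2*12*(10 + 12) - 14) - 1568)*(1/80) = ((2*12*22 - 14) - 1568)*(1/80) = ((528 - 14) - 1568)*(1/80) = (514 - 1568)*(1/80) = -1054*1/80 = -527/40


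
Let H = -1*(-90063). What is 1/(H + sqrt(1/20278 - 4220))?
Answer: 1826297514/164481918576541 - 7*I*sqrt(35413316698)/164481918576541 ≈ 1.1103e-5 - 8.0087e-9*I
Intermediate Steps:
H = 90063
1/(H + sqrt(1/20278 - 4220)) = 1/(90063 + sqrt(1/20278 - 4220)) = 1/(90063 + sqrt(-85573159/20278)) = 1/(90063 + 7*I*sqrt(35413316698)/20278)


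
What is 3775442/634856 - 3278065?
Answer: -1040547729099/317428 ≈ -3.2781e+6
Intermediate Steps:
3775442/634856 - 3278065 = 3775442*(1/634856) - 3278065 = 1887721/317428 - 3278065 = -1040547729099/317428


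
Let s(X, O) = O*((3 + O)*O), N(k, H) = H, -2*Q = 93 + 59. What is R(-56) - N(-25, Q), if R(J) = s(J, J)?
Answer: -166132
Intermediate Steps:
Q = -76 (Q = -(93 + 59)/2 = -1/2*152 = -76)
s(X, O) = O**2*(3 + O) (s(X, O) = O*(O*(3 + O)) = O**2*(3 + O))
R(J) = J**2*(3 + J)
R(-56) - N(-25, Q) = (-56)**2*(3 - 56) - 1*(-76) = 3136*(-53) + 76 = -166208 + 76 = -166132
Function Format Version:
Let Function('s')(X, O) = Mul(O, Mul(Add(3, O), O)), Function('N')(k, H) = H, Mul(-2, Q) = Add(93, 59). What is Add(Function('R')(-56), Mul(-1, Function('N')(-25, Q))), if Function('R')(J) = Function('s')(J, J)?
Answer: -166132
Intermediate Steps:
Q = -76 (Q = Mul(Rational(-1, 2), Add(93, 59)) = Mul(Rational(-1, 2), 152) = -76)
Function('s')(X, O) = Mul(Pow(O, 2), Add(3, O)) (Function('s')(X, O) = Mul(O, Mul(O, Add(3, O))) = Mul(Pow(O, 2), Add(3, O)))
Function('R')(J) = Mul(Pow(J, 2), Add(3, J))
Add(Function('R')(-56), Mul(-1, Function('N')(-25, Q))) = Add(Mul(Pow(-56, 2), Add(3, -56)), Mul(-1, -76)) = Add(Mul(3136, -53), 76) = Add(-166208, 76) = -166132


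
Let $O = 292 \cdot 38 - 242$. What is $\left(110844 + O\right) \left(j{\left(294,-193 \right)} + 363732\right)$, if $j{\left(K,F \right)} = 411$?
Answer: $44315474814$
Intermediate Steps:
$O = 10854$ ($O = 11096 - 242 = 10854$)
$\left(110844 + O\right) \left(j{\left(294,-193 \right)} + 363732\right) = \left(110844 + 10854\right) \left(411 + 363732\right) = 121698 \cdot 364143 = 44315474814$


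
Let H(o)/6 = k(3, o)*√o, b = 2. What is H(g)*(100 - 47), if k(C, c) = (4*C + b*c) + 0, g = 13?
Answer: 12084*√13 ≈ 43570.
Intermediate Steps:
k(C, c) = 2*c + 4*C (k(C, c) = (4*C + 2*c) + 0 = (2*c + 4*C) + 0 = 2*c + 4*C)
H(o) = 6*√o*(12 + 2*o) (H(o) = 6*((2*o + 4*3)*√o) = 6*((2*o + 12)*√o) = 6*((12 + 2*o)*√o) = 6*(√o*(12 + 2*o)) = 6*√o*(12 + 2*o))
H(g)*(100 - 47) = (12*√13*(6 + 13))*(100 - 47) = (12*√13*19)*53 = (228*√13)*53 = 12084*√13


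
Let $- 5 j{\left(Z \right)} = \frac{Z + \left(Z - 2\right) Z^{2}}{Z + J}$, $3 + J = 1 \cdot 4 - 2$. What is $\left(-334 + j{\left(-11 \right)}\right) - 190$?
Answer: $- \frac{2752}{5} \approx -550.4$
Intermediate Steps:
$J = -1$ ($J = -3 + \left(1 \cdot 4 - 2\right) = -3 + \left(4 - 2\right) = -3 + 2 = -1$)
$j{\left(Z \right)} = - \frac{Z + Z^{2} \left(-2 + Z\right)}{5 \left(-1 + Z\right)}$ ($j{\left(Z \right)} = - \frac{\left(Z + \left(Z - 2\right) Z^{2}\right) \frac{1}{Z - 1}}{5} = - \frac{\left(Z + \left(-2 + Z\right) Z^{2}\right) \frac{1}{-1 + Z}}{5} = - \frac{\left(Z + Z^{2} \left(-2 + Z\right)\right) \frac{1}{-1 + Z}}{5} = - \frac{\frac{1}{-1 + Z} \left(Z + Z^{2} \left(-2 + Z\right)\right)}{5} = - \frac{Z + Z^{2} \left(-2 + Z\right)}{5 \left(-1 + Z\right)}$)
$\left(-334 + j{\left(-11 \right)}\right) - 190 = \left(-334 + \frac{1}{5} \left(-11\right) \left(1 - -11\right)\right) - 190 = \left(-334 + \frac{1}{5} \left(-11\right) \left(1 + 11\right)\right) - 190 = \left(-334 + \frac{1}{5} \left(-11\right) 12\right) - 190 = \left(-334 - \frac{132}{5}\right) - 190 = - \frac{1802}{5} - 190 = - \frac{2752}{5}$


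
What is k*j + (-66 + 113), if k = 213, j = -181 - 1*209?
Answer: -83023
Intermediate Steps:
j = -390 (j = -181 - 209 = -390)
k*j + (-66 + 113) = 213*(-390) + (-66 + 113) = -83070 + 47 = -83023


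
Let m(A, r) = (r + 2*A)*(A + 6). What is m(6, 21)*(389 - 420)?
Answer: -12276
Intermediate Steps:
m(A, r) = (6 + A)*(r + 2*A) (m(A, r) = (r + 2*A)*(6 + A) = (6 + A)*(r + 2*A))
m(6, 21)*(389 - 420) = (2*6**2 + 6*21 + 12*6 + 6*21)*(389 - 420) = (2*36 + 126 + 72 + 126)*(-31) = (72 + 126 + 72 + 126)*(-31) = 396*(-31) = -12276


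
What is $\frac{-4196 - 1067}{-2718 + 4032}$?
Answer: $- \frac{5263}{1314} \approx -4.0053$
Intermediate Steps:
$\frac{-4196 - 1067}{-2718 + 4032} = - \frac{5263}{1314}$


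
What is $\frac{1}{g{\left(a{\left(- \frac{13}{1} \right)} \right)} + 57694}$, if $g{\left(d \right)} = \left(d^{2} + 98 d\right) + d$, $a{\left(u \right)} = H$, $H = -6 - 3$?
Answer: $\frac{1}{56884} \approx 1.758 \cdot 10^{-5}$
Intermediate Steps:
$H = -9$ ($H = -6 - 3 = -9$)
$a{\left(u \right)} = -9$
$g{\left(d \right)} = d^{2} + 99 d$
$\frac{1}{g{\left(a{\left(- \frac{13}{1} \right)} \right)} + 57694} = \frac{1}{- 9 \left(99 - 9\right) + 57694} = \frac{1}{\left(-9\right) 90 + 57694} = \frac{1}{-810 + 57694} = \frac{1}{56884}$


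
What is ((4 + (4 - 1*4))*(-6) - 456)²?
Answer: 230400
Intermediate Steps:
((4 + (4 - 1*4))*(-6) - 456)² = ((4 + (4 - 4))*(-6) - 456)² = ((4 + 0)*(-6) - 456)² = (4*(-6) - 456)² = (-24 - 456)² = (-480)² = 230400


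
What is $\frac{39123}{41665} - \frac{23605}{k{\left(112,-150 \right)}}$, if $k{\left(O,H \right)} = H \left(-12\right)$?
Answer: $- \frac{36523237}{2999880} \approx -12.175$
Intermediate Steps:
$k{\left(O,H \right)} = - 12 H$
$\frac{39123}{41665} - \frac{23605}{k{\left(112,-150 \right)}} = \frac{39123}{41665} - \frac{23605}{\left(-12\right) \left(-150\right)} = 39123 \cdot \frac{1}{41665} - \frac{23605}{1800} = \frac{39123}{41665} - \frac{4721}{360} = - \frac{36523237}{2999880}$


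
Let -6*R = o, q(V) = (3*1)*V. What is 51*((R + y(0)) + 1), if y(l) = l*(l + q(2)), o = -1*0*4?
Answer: 51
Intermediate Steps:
q(V) = 3*V
o = 0 (o = 0*4 = 0)
y(l) = l*(6 + l) (y(l) = l*(l + 3*2) = l*(l + 6) = l*(6 + l))
R = 0 (R = -1/6*0 = 0)
51*((R + y(0)) + 1) = 51*((0 + 0*(6 + 0)) + 1) = 51*((0 + 0*6) + 1) = 51*((0 + 0) + 1) = 51*(0 + 1) = 51*1 = 51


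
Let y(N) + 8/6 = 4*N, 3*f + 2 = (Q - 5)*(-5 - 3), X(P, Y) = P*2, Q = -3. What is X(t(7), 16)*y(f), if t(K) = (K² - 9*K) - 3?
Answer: -8296/3 ≈ -2765.3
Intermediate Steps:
t(K) = -3 + K² - 9*K
X(P, Y) = 2*P
f = 62/3 (f = -⅔ + ((-3 - 5)*(-5 - 3))/3 = -⅔ + (-8*(-8))/3 = -⅔ + (⅓)*64 = -⅔ + 64/3 = 62/3 ≈ 20.667)
y(N) = -4/3 + 4*N
X(t(7), 16)*y(f) = (2*(-3 + 7² - 9*7))*(-4/3 + 4*(62/3)) = (2*(-3 + 49 - 63))*(-4/3 + 248/3) = (2*(-17))*(244/3) = -34*244/3 = -8296/3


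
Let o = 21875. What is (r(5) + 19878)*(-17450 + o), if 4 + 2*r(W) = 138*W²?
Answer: 95584425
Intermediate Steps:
r(W) = -2 + 69*W² (r(W) = -2 + (138*W²)/2 = -2 + 69*W²)
(r(5) + 19878)*(-17450 + o) = ((-2 + 69*5²) + 19878)*(-17450 + 21875) = ((-2 + 69*25) + 19878)*4425 = ((-2 + 1725) + 19878)*4425 = (1723 + 19878)*4425 = 21601*4425 = 95584425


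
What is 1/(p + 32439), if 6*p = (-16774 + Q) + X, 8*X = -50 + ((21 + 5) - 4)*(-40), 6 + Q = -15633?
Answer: 24/648419 ≈ 3.7013e-5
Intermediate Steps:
Q = -15639 (Q = -6 - 15633 = -15639)
X = -465/4 (X = (-50 + ((21 + 5) - 4)*(-40))/8 = (-50 + (26 - 4)*(-40))/8 = (-50 + 22*(-40))/8 = (-50 - 880)/8 = (1/8)*(-930) = -465/4 ≈ -116.25)
p = -130117/24 (p = ((-16774 - 15639) - 465/4)/6 = (-32413 - 465/4)/6 = (1/6)*(-130117/4) = -130117/24 ≈ -5421.5)
1/(p + 32439) = 1/(-130117/24 + 32439) = 1/(648419/24) = 24/648419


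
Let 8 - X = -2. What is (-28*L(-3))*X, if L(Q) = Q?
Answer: 840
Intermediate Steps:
X = 10 (X = 8 - 1*(-2) = 8 + 2 = 10)
(-28*L(-3))*X = -28*(-3)*10 = 84*10 = 840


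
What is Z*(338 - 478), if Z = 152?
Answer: -21280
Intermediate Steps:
Z*(338 - 478) = 152*(338 - 478) = 152*(-140) = -21280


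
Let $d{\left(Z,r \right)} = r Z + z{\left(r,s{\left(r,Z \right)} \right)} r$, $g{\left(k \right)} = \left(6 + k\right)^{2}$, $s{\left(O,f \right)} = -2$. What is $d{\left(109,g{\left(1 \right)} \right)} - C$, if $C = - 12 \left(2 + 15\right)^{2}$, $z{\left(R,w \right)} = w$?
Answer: $8711$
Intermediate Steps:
$d{\left(Z,r \right)} = - 2 r + Z r$ ($d{\left(Z,r \right)} = r Z - 2 r = Z r - 2 r = - 2 r + Z r$)
$C = -3468$ ($C = - 12 \cdot 17^{2} = \left(-12\right) 289 = -3468$)
$d{\left(109,g{\left(1 \right)} \right)} - C = \left(6 + 1\right)^{2} \left(-2 + 109\right) - -3468 = 7^{2} \cdot 107 + 3468 = 49 \cdot 107 + 3468 = 5243 + 3468 = 8711$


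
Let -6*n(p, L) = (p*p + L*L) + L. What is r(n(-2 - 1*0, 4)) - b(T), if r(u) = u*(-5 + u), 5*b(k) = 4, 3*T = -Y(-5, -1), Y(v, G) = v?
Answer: 176/5 ≈ 35.200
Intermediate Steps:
n(p, L) = -L/6 - L²/6 - p²/6 (n(p, L) = -((p*p + L*L) + L)/6 = -((p² + L²) + L)/6 = -((L² + p²) + L)/6 = -(L + L² + p²)/6 = -L/6 - L²/6 - p²/6)
T = 5/3 (T = (-1*(-5))/3 = (⅓)*5 = 5/3 ≈ 1.6667)
b(k) = ⅘ (b(k) = (⅕)*4 = ⅘)
r(n(-2 - 1*0, 4)) - b(T) = (-⅙*4 - ⅙*4² - (-2 - 1*0)²/6)*(-5 + (-⅙*4 - ⅙*4² - (-2 - 1*0)²/6)) - 1*⅘ = (-⅔ - ⅙*16 - (-2 + 0)²/6)*(-5 + (-⅔ - ⅙*16 - (-2 + 0)²/6)) - ⅘ = (-⅔ - 8/3 - ⅙*(-2)²)*(-5 + (-⅔ - 8/3 - ⅙*(-2)²)) - ⅘ = (-⅔ - 8/3 - ⅙*4)*(-5 + (-⅔ - 8/3 - ⅙*4)) - ⅘ = (-⅔ - 8/3 - ⅔)*(-5 + (-⅔ - 8/3 - ⅔)) - ⅘ = -4*(-5 - 4) - ⅘ = -4*(-9) - ⅘ = 36 - ⅘ = 176/5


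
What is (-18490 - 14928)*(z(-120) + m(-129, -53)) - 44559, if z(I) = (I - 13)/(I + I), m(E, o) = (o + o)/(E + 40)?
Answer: -1098751513/10680 ≈ -1.0288e+5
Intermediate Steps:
m(E, o) = 2*o/(40 + E) (m(E, o) = (2*o)/(40 + E) = 2*o/(40 + E))
z(I) = (-13 + I)/(2*I) (z(I) = (-13 + I)/((2*I)) = (-13 + I)*(1/(2*I)) = (-13 + I)/(2*I))
(-18490 - 14928)*(z(-120) + m(-129, -53)) - 44559 = (-18490 - 14928)*((½)*(-13 - 120)/(-120) + 2*(-53)/(40 - 129)) - 44559 = -33418*((½)*(-1/120)*(-133) + 2*(-53)/(-89)) - 44559 = -33418*(133/240 + 2*(-53)*(-1/89)) - 44559 = -33418*(133/240 + 106/89) - 44559 = -33418*37277/21360 - 44559 = -622861393/10680 - 44559 = -1098751513/10680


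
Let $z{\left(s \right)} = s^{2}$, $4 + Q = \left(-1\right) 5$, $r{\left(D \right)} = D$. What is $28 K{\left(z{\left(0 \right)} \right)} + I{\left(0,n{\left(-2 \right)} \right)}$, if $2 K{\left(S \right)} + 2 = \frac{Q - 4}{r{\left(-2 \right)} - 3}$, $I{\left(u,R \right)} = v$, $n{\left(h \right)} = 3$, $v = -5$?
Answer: $\frac{17}{5} \approx 3.4$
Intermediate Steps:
$I{\left(u,R \right)} = -5$
$Q = -9$ ($Q = -4 - 5 = -9$)
$K{\left(S \right)} = \frac{3}{10}$ ($K{\left(S \right)} = -1 + \frac{\left(-9 - 4\right) \frac{1}{-2 - 3}}{2} = -1 + \frac{\left(-13\right) \frac{1}{-5}}{2} = -1 + \frac{\left(-13\right) \left(- \frac{1}{5}\right)}{2} = -1 + \frac{1}{2} \cdot \frac{13}{5} = -1 + \frac{13}{10} = \frac{3}{10}$)
$28 K{\left(z{\left(0 \right)} \right)} + I{\left(0,n{\left(-2 \right)} \right)} = 28 \cdot \frac{3}{10} - 5 = \frac{42}{5} - 5 = \frac{17}{5}$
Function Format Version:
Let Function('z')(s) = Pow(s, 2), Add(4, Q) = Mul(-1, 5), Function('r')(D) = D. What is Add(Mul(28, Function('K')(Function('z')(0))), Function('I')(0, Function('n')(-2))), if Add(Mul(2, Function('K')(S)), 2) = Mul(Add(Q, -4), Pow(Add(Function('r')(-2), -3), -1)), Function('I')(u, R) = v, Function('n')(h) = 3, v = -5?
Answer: Rational(17, 5) ≈ 3.4000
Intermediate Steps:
Function('I')(u, R) = -5
Q = -9 (Q = Add(-4, Mul(-1, 5)) = Add(-4, -5) = -9)
Function('K')(S) = Rational(3, 10) (Function('K')(S) = Add(-1, Mul(Rational(1, 2), Mul(Add(-9, -4), Pow(Add(-2, -3), -1)))) = Add(-1, Mul(Rational(1, 2), Mul(-13, Pow(-5, -1)))) = Add(-1, Mul(Rational(1, 2), Mul(-13, Rational(-1, 5)))) = Add(-1, Mul(Rational(1, 2), Rational(13, 5))) = Add(-1, Rational(13, 10)) = Rational(3, 10))
Add(Mul(28, Function('K')(Function('z')(0))), Function('I')(0, Function('n')(-2))) = Add(Mul(28, Rational(3, 10)), -5) = Add(Rational(42, 5), -5) = Rational(17, 5)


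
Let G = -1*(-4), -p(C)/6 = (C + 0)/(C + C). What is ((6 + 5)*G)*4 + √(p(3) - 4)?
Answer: 176 + I*√7 ≈ 176.0 + 2.6458*I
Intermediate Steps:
p(C) = -3 (p(C) = -6*(C + 0)/(C + C) = -6*C/(2*C) = -6*C*1/(2*C) = -6*½ = -3)
G = 4
((6 + 5)*G)*4 + √(p(3) - 4) = ((6 + 5)*4)*4 + √(-3 - 4) = (11*4)*4 + √(-7) = 44*4 + I*√7 = 176 + I*√7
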